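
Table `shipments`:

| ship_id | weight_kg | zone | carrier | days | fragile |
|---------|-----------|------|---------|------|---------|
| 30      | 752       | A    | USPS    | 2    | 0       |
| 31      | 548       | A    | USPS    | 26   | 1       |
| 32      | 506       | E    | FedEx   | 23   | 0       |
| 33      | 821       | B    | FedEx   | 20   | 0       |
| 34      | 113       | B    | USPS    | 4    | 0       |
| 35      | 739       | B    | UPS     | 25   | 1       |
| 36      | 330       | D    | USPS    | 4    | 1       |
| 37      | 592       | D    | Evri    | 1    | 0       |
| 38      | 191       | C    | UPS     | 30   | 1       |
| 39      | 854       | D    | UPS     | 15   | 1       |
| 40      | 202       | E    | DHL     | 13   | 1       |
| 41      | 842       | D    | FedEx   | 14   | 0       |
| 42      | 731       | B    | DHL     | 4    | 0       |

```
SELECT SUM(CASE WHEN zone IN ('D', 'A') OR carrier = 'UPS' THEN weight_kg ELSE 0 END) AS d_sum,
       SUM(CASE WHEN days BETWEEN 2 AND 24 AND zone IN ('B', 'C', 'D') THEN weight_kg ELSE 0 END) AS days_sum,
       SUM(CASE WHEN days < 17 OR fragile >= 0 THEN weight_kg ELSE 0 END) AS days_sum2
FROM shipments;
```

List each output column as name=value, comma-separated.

d_sum=4848, days_sum=3691, days_sum2=7221

[d_sum: zone IN ('D', 'A') OR carrier = 'UPS']
ship_id=30: ✓ → 752
ship_id=31: ✓ → 548
ship_id=32: ✗
ship_id=33: ✗
ship_id=34: ✗
ship_id=35: ✓ → 739
ship_id=36: ✓ → 330
ship_id=37: ✓ → 592
ship_id=38: ✓ → 191
ship_id=39: ✓ → 854
ship_id=40: ✗
ship_id=41: ✓ → 842
ship_id=42: ✗
d_sum = 752 + 548 + 739 + 330 + 592 + 191 + 854 + 842 = 4848
—
[days_sum: days BETWEEN 2 AND 24 AND zone IN ('B', 'C', 'D')]
ship_id=30: ✗
ship_id=31: ✗
ship_id=32: ✗
ship_id=33: ✓ → 821
ship_id=34: ✓ → 113
ship_id=35: ✗
ship_id=36: ✓ → 330
ship_id=37: ✗
ship_id=38: ✗
ship_id=39: ✓ → 854
ship_id=40: ✗
ship_id=41: ✓ → 842
ship_id=42: ✓ → 731
days_sum = 821 + 113 + 330 + 854 + 842 + 731 = 3691
—
[days_sum2: days < 17 OR fragile >= 0]
ship_id=30: ✓ → 752
ship_id=31: ✓ → 548
ship_id=32: ✓ → 506
ship_id=33: ✓ → 821
ship_id=34: ✓ → 113
ship_id=35: ✓ → 739
ship_id=36: ✓ → 330
ship_id=37: ✓ → 592
ship_id=38: ✓ → 191
ship_id=39: ✓ → 854
ship_id=40: ✓ → 202
ship_id=41: ✓ → 842
ship_id=42: ✓ → 731
days_sum2 = 752 + 548 + 506 + 821 + 113 + 739 + 330 + 592 + 191 + 854 + 202 + 842 + 731 = 7221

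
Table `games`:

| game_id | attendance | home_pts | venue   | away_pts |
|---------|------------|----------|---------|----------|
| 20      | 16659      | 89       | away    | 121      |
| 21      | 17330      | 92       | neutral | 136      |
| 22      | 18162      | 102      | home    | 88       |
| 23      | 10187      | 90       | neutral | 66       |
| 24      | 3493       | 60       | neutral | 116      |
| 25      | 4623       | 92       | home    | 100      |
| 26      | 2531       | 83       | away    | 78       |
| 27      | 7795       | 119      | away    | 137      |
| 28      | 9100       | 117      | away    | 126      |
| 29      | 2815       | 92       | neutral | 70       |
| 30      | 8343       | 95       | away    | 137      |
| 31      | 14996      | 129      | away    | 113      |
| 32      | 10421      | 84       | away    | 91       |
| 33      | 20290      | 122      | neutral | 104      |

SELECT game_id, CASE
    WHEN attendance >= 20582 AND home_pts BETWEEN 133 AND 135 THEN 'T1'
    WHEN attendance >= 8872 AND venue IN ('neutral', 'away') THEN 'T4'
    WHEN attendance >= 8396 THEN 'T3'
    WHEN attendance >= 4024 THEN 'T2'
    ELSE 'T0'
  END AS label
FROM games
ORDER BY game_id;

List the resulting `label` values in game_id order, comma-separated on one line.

T4, T4, T3, T4, T0, T2, T0, T2, T4, T0, T2, T4, T4, T4

game_id=20: attendance >= 8872 AND venue IN ('neutral', 'away') → T4
game_id=21: attendance >= 8872 AND venue IN ('neutral', 'away') → T4
game_id=22: attendance >= 8396 → T3
game_id=23: attendance >= 8872 AND venue IN ('neutral', 'away') → T4
game_id=24: ELSE → T0
game_id=25: attendance >= 4024 → T2
game_id=26: ELSE → T0
game_id=27: attendance >= 4024 → T2
game_id=28: attendance >= 8872 AND venue IN ('neutral', 'away') → T4
game_id=29: ELSE → T0
game_id=30: attendance >= 4024 → T2
game_id=31: attendance >= 8872 AND venue IN ('neutral', 'away') → T4
game_id=32: attendance >= 8872 AND venue IN ('neutral', 'away') → T4
game_id=33: attendance >= 8872 AND venue IN ('neutral', 'away') → T4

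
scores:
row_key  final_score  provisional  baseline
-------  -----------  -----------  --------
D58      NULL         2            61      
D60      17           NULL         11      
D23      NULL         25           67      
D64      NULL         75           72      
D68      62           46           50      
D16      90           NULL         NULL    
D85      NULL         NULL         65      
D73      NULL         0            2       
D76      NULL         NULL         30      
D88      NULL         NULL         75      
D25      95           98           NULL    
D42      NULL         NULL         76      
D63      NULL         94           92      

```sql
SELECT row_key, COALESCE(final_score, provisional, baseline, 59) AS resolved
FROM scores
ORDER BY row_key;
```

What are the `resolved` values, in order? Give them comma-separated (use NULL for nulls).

row_key=D16: final_score=90 → 90
row_key=D23: final_score=NULL, provisional=25 → 25
row_key=D25: final_score=95 → 95
row_key=D42: final_score=NULL, provisional=NULL, baseline=76 → 76
row_key=D58: final_score=NULL, provisional=2 → 2
row_key=D60: final_score=17 → 17
row_key=D63: final_score=NULL, provisional=94 → 94
row_key=D64: final_score=NULL, provisional=75 → 75
row_key=D68: final_score=62 → 62
row_key=D73: final_score=NULL, provisional=0 → 0
row_key=D76: final_score=NULL, provisional=NULL, baseline=30 → 30
row_key=D85: final_score=NULL, provisional=NULL, baseline=65 → 65
row_key=D88: final_score=NULL, provisional=NULL, baseline=75 → 75

90, 25, 95, 76, 2, 17, 94, 75, 62, 0, 30, 65, 75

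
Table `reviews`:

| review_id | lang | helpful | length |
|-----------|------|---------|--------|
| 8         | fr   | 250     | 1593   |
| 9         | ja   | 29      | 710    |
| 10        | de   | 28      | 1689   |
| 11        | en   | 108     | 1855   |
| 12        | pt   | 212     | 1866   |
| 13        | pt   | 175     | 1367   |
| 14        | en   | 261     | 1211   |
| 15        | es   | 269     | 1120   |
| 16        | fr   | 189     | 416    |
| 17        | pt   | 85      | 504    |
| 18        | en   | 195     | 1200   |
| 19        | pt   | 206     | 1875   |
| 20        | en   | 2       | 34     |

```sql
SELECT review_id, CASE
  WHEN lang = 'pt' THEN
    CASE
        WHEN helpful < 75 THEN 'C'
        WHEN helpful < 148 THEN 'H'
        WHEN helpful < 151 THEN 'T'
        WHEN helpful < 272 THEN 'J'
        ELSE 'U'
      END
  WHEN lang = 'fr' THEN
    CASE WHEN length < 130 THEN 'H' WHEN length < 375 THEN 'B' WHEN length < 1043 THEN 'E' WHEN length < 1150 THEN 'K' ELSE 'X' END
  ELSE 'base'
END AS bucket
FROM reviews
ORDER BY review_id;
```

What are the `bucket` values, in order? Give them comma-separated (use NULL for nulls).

X, base, base, base, J, J, base, base, E, H, base, J, base

review_id=8: lang='fr' → inner[ELSE] → X
review_id=9: lang='ja' → outer ELSE → base
review_id=10: lang='de' → outer ELSE → base
review_id=11: lang='en' → outer ELSE → base
review_id=12: lang='pt' → inner[helpful < 272] → J
review_id=13: lang='pt' → inner[helpful < 272] → J
review_id=14: lang='en' → outer ELSE → base
review_id=15: lang='es' → outer ELSE → base
review_id=16: lang='fr' → inner[length < 1043] → E
review_id=17: lang='pt' → inner[helpful < 148] → H
review_id=18: lang='en' → outer ELSE → base
review_id=19: lang='pt' → inner[helpful < 272] → J
review_id=20: lang='en' → outer ELSE → base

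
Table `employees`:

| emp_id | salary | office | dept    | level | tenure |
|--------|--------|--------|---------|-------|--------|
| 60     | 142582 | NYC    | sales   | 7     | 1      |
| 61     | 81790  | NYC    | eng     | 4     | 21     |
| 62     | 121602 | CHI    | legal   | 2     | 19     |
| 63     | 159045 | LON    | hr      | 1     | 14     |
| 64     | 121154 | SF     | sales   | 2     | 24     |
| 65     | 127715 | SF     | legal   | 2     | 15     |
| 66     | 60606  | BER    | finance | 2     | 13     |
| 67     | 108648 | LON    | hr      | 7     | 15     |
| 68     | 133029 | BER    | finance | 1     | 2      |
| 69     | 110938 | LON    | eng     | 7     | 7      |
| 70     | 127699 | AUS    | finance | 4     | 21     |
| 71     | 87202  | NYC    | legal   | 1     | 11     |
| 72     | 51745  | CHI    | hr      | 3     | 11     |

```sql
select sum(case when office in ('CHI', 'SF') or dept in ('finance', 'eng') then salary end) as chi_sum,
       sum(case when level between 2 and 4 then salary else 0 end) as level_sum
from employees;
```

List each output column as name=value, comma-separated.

[chi_sum: office in ('CHI', 'SF') or dept in ('finance', 'eng')]
emp_id=60: ✗
emp_id=61: ✓ → 81790
emp_id=62: ✓ → 121602
emp_id=63: ✗
emp_id=64: ✓ → 121154
emp_id=65: ✓ → 127715
emp_id=66: ✓ → 60606
emp_id=67: ✗
emp_id=68: ✓ → 133029
emp_id=69: ✓ → 110938
emp_id=70: ✓ → 127699
emp_id=71: ✗
emp_id=72: ✓ → 51745
chi_sum = 81790 + 121602 + 121154 + 127715 + 60606 + 133029 + 110938 + 127699 + 51745 = 936278
—
[level_sum: level between 2 and 4]
emp_id=60: ✗
emp_id=61: ✓ → 81790
emp_id=62: ✓ → 121602
emp_id=63: ✗
emp_id=64: ✓ → 121154
emp_id=65: ✓ → 127715
emp_id=66: ✓ → 60606
emp_id=67: ✗
emp_id=68: ✗
emp_id=69: ✗
emp_id=70: ✓ → 127699
emp_id=71: ✗
emp_id=72: ✓ → 51745
level_sum = 81790 + 121602 + 121154 + 127715 + 60606 + 127699 + 51745 = 692311

chi_sum=936278, level_sum=692311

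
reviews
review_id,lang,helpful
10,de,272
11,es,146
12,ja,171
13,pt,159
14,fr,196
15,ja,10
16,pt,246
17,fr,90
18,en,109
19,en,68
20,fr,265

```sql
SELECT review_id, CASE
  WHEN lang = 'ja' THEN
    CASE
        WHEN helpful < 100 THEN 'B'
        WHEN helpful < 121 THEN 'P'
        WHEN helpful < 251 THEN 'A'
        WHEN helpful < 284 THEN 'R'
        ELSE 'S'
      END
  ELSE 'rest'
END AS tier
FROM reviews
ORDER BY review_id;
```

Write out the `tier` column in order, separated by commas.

review_id=10: lang='de' → outer ELSE → rest
review_id=11: lang='es' → outer ELSE → rest
review_id=12: lang='ja' → inner[helpful < 251] → A
review_id=13: lang='pt' → outer ELSE → rest
review_id=14: lang='fr' → outer ELSE → rest
review_id=15: lang='ja' → inner[helpful < 100] → B
review_id=16: lang='pt' → outer ELSE → rest
review_id=17: lang='fr' → outer ELSE → rest
review_id=18: lang='en' → outer ELSE → rest
review_id=19: lang='en' → outer ELSE → rest
review_id=20: lang='fr' → outer ELSE → rest

rest, rest, A, rest, rest, B, rest, rest, rest, rest, rest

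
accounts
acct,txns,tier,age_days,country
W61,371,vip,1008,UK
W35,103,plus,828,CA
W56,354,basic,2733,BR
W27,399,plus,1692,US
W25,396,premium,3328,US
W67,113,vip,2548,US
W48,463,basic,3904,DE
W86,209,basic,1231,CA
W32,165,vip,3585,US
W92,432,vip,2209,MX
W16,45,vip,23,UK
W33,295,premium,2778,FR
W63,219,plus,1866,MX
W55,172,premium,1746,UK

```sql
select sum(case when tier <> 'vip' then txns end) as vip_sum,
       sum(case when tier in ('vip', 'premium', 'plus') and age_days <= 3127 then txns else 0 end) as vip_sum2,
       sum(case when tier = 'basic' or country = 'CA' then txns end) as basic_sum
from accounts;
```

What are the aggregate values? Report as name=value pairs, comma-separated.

vip_sum=2610, vip_sum2=2149, basic_sum=1129

[vip_sum: tier <> 'vip']
acct=W61: ✗
acct=W35: ✓ → 103
acct=W56: ✓ → 354
acct=W27: ✓ → 399
acct=W25: ✓ → 396
acct=W67: ✗
acct=W48: ✓ → 463
acct=W86: ✓ → 209
acct=W32: ✗
acct=W92: ✗
acct=W16: ✗
acct=W33: ✓ → 295
acct=W63: ✓ → 219
acct=W55: ✓ → 172
vip_sum = 103 + 354 + 399 + 396 + 463 + 209 + 295 + 219 + 172 = 2610
—
[vip_sum2: tier in ('vip', 'premium', 'plus') and age_days <= 3127]
acct=W61: ✓ → 371
acct=W35: ✓ → 103
acct=W56: ✗
acct=W27: ✓ → 399
acct=W25: ✗
acct=W67: ✓ → 113
acct=W48: ✗
acct=W86: ✗
acct=W32: ✗
acct=W92: ✓ → 432
acct=W16: ✓ → 45
acct=W33: ✓ → 295
acct=W63: ✓ → 219
acct=W55: ✓ → 172
vip_sum2 = 371 + 103 + 399 + 113 + 432 + 45 + 295 + 219 + 172 = 2149
—
[basic_sum: tier = 'basic' or country = 'CA']
acct=W61: ✗
acct=W35: ✓ → 103
acct=W56: ✓ → 354
acct=W27: ✗
acct=W25: ✗
acct=W67: ✗
acct=W48: ✓ → 463
acct=W86: ✓ → 209
acct=W32: ✗
acct=W92: ✗
acct=W16: ✗
acct=W33: ✗
acct=W63: ✗
acct=W55: ✗
basic_sum = 103 + 354 + 463 + 209 = 1129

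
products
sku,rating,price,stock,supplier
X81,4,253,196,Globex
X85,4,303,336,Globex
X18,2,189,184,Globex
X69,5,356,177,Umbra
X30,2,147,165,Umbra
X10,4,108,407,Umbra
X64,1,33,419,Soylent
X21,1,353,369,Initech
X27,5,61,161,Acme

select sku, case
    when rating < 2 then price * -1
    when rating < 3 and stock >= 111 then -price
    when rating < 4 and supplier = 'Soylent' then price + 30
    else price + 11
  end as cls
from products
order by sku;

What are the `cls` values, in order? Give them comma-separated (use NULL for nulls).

sku=X10: ELSE → 119
sku=X18: rating < 3 and stock >= 111 → -189
sku=X21: rating < 2 → -353
sku=X27: ELSE → 72
sku=X30: rating < 3 and stock >= 111 → -147
sku=X64: rating < 2 → -33
sku=X69: ELSE → 367
sku=X81: ELSE → 264
sku=X85: ELSE → 314

119, -189, -353, 72, -147, -33, 367, 264, 314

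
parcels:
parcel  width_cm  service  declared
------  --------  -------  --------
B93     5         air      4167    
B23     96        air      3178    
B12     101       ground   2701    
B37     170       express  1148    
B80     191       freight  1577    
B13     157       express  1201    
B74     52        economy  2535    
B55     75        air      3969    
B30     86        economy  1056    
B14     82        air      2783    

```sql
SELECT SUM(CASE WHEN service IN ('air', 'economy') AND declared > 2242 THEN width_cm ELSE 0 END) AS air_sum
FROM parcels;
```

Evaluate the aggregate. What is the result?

parcel=B93: ✓ → 5
parcel=B23: ✓ → 96
parcel=B12: ✗
parcel=B37: ✗
parcel=B80: ✗
parcel=B13: ✗
parcel=B74: ✓ → 52
parcel=B55: ✓ → 75
parcel=B30: ✗
parcel=B14: ✓ → 82
air_sum = 5 + 96 + 52 + 75 + 82 = 310

310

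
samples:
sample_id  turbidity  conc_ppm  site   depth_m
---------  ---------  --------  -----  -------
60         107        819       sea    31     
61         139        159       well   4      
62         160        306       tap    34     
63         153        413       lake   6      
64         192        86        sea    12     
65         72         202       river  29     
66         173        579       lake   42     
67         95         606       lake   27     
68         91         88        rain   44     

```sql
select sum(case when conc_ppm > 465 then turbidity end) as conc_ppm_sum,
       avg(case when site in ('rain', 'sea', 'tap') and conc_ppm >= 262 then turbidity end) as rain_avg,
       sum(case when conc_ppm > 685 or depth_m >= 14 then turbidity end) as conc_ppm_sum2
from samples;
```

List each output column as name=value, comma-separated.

[conc_ppm_sum: conc_ppm > 465]
sample_id=60: ✓ → 107
sample_id=61: ✗
sample_id=62: ✗
sample_id=63: ✗
sample_id=64: ✗
sample_id=65: ✗
sample_id=66: ✓ → 173
sample_id=67: ✓ → 95
sample_id=68: ✗
conc_ppm_sum = 107 + 173 + 95 = 375
—
[rain_avg: site in ('rain', 'sea', 'tap') and conc_ppm >= 262]
sample_id=60: ✓ → 107
sample_id=61: ✗
sample_id=62: ✓ → 160
sample_id=63: ✗
sample_id=64: ✗
sample_id=65: ✗
sample_id=66: ✗
sample_id=67: ✗
sample_id=68: ✗
rain_avg = (107 + 160) / 2 = 133.5
—
[conc_ppm_sum2: conc_ppm > 685 or depth_m >= 14]
sample_id=60: ✓ → 107
sample_id=61: ✗
sample_id=62: ✓ → 160
sample_id=63: ✗
sample_id=64: ✗
sample_id=65: ✓ → 72
sample_id=66: ✓ → 173
sample_id=67: ✓ → 95
sample_id=68: ✓ → 91
conc_ppm_sum2 = 107 + 160 + 72 + 173 + 95 + 91 = 698

conc_ppm_sum=375, rain_avg=133.5, conc_ppm_sum2=698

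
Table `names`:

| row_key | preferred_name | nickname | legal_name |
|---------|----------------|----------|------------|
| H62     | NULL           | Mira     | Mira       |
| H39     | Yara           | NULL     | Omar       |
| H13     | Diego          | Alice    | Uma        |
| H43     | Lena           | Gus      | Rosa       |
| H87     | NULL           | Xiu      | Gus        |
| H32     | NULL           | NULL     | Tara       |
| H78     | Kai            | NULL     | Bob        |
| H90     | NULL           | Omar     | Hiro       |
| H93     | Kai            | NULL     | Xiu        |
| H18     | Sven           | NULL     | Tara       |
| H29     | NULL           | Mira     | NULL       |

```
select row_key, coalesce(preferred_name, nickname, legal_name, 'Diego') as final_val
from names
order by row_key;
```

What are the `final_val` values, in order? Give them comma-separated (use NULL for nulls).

Diego, Sven, Mira, Tara, Yara, Lena, Mira, Kai, Xiu, Omar, Kai

row_key=H13: preferred_name=Diego → Diego
row_key=H18: preferred_name=Sven → Sven
row_key=H29: preferred_name=NULL, nickname=Mira → Mira
row_key=H32: preferred_name=NULL, nickname=NULL, legal_name=Tara → Tara
row_key=H39: preferred_name=Yara → Yara
row_key=H43: preferred_name=Lena → Lena
row_key=H62: preferred_name=NULL, nickname=Mira → Mira
row_key=H78: preferred_name=Kai → Kai
row_key=H87: preferred_name=NULL, nickname=Xiu → Xiu
row_key=H90: preferred_name=NULL, nickname=Omar → Omar
row_key=H93: preferred_name=Kai → Kai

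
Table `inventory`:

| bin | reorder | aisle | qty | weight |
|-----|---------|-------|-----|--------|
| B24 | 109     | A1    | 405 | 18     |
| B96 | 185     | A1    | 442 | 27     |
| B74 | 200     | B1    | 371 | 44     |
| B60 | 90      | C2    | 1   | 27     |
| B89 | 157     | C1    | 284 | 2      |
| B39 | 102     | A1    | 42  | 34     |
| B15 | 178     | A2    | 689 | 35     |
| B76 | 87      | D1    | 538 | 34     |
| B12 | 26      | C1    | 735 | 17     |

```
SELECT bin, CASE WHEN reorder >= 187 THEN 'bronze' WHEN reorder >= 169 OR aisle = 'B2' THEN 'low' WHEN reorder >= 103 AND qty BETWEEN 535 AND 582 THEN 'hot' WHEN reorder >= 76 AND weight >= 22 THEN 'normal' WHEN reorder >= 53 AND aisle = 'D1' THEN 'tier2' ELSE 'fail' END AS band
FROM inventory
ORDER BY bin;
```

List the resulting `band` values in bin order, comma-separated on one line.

fail, low, fail, normal, normal, bronze, normal, fail, low

bin=B12: ELSE → fail
bin=B15: reorder >= 169 OR aisle = 'B2' → low
bin=B24: ELSE → fail
bin=B39: reorder >= 76 AND weight >= 22 → normal
bin=B60: reorder >= 76 AND weight >= 22 → normal
bin=B74: reorder >= 187 → bronze
bin=B76: reorder >= 76 AND weight >= 22 → normal
bin=B89: ELSE → fail
bin=B96: reorder >= 169 OR aisle = 'B2' → low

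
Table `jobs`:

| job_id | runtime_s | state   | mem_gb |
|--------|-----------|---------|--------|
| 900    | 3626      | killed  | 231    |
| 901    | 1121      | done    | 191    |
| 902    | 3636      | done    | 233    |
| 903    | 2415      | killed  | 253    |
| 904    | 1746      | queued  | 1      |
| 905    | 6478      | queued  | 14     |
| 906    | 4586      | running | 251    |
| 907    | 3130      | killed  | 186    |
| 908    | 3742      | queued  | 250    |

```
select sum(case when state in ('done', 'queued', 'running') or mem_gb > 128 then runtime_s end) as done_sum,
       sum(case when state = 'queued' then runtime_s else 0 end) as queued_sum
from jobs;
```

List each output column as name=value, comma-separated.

[done_sum: state in ('done', 'queued', 'running') or mem_gb > 128]
job_id=900: ✓ → 3626
job_id=901: ✓ → 1121
job_id=902: ✓ → 3636
job_id=903: ✓ → 2415
job_id=904: ✓ → 1746
job_id=905: ✓ → 6478
job_id=906: ✓ → 4586
job_id=907: ✓ → 3130
job_id=908: ✓ → 3742
done_sum = 3626 + 1121 + 3636 + 2415 + 1746 + 6478 + 4586 + 3130 + 3742 = 30480
—
[queued_sum: state = 'queued']
job_id=900: ✗
job_id=901: ✗
job_id=902: ✗
job_id=903: ✗
job_id=904: ✓ → 1746
job_id=905: ✓ → 6478
job_id=906: ✗
job_id=907: ✗
job_id=908: ✓ → 3742
queued_sum = 1746 + 6478 + 3742 = 11966

done_sum=30480, queued_sum=11966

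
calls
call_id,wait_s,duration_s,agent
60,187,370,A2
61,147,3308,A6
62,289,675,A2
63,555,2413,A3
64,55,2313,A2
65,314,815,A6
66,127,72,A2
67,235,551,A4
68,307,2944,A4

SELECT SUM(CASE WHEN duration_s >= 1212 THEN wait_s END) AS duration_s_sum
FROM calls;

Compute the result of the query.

call_id=60: ✗
call_id=61: ✓ → 147
call_id=62: ✗
call_id=63: ✓ → 555
call_id=64: ✓ → 55
call_id=65: ✗
call_id=66: ✗
call_id=67: ✗
call_id=68: ✓ → 307
duration_s_sum = 147 + 555 + 55 + 307 = 1064

1064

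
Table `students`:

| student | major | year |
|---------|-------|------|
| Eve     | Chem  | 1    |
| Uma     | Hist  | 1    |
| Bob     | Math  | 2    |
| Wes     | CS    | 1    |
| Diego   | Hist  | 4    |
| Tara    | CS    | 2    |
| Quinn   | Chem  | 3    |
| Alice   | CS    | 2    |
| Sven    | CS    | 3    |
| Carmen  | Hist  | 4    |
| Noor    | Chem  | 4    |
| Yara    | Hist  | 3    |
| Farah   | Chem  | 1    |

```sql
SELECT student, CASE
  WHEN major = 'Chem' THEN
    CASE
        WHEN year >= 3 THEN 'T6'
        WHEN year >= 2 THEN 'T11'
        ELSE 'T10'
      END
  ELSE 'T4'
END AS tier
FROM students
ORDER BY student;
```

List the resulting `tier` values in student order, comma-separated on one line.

T4, T4, T4, T4, T10, T10, T6, T6, T4, T4, T4, T4, T4

student=Alice: major='CS' → outer ELSE → T4
student=Bob: major='Math' → outer ELSE → T4
student=Carmen: major='Hist' → outer ELSE → T4
student=Diego: major='Hist' → outer ELSE → T4
student=Eve: major='Chem' → inner[ELSE] → T10
student=Farah: major='Chem' → inner[ELSE] → T10
student=Noor: major='Chem' → inner[year >= 3] → T6
student=Quinn: major='Chem' → inner[year >= 3] → T6
student=Sven: major='CS' → outer ELSE → T4
student=Tara: major='CS' → outer ELSE → T4
student=Uma: major='Hist' → outer ELSE → T4
student=Wes: major='CS' → outer ELSE → T4
student=Yara: major='Hist' → outer ELSE → T4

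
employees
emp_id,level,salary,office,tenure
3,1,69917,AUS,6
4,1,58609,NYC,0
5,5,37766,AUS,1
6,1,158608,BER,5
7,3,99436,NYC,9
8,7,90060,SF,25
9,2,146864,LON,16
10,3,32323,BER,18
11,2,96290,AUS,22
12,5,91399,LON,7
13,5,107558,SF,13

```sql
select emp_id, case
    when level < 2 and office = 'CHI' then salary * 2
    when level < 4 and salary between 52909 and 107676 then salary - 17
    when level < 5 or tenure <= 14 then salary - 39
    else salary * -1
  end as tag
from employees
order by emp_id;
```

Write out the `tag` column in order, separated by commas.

emp_id=3: level < 4 and salary between 52909 and 107676 → 69900
emp_id=4: level < 4 and salary between 52909 and 107676 → 58592
emp_id=5: level < 5 or tenure <= 14 → 37727
emp_id=6: level < 5 or tenure <= 14 → 158569
emp_id=7: level < 4 and salary between 52909 and 107676 → 99419
emp_id=8: ELSE → -90060
emp_id=9: level < 5 or tenure <= 14 → 146825
emp_id=10: level < 5 or tenure <= 14 → 32284
emp_id=11: level < 4 and salary between 52909 and 107676 → 96273
emp_id=12: level < 5 or tenure <= 14 → 91360
emp_id=13: level < 5 or tenure <= 14 → 107519

69900, 58592, 37727, 158569, 99419, -90060, 146825, 32284, 96273, 91360, 107519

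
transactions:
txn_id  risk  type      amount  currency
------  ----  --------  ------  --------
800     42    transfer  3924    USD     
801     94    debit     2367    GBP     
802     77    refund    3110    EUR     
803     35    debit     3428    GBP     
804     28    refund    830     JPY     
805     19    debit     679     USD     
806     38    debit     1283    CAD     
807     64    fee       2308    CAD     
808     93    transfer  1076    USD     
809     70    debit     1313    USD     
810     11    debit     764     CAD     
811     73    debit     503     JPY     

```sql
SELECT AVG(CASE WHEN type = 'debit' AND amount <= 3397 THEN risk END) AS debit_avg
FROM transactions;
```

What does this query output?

txn_id=800: ✗
txn_id=801: ✓ → 94
txn_id=802: ✗
txn_id=803: ✗
txn_id=804: ✗
txn_id=805: ✓ → 19
txn_id=806: ✓ → 38
txn_id=807: ✗
txn_id=808: ✗
txn_id=809: ✓ → 70
txn_id=810: ✓ → 11
txn_id=811: ✓ → 73
debit_avg = (94 + 19 + 38 + 70 + 11 + 73) / 6 = 50.8333333333

50.8333333333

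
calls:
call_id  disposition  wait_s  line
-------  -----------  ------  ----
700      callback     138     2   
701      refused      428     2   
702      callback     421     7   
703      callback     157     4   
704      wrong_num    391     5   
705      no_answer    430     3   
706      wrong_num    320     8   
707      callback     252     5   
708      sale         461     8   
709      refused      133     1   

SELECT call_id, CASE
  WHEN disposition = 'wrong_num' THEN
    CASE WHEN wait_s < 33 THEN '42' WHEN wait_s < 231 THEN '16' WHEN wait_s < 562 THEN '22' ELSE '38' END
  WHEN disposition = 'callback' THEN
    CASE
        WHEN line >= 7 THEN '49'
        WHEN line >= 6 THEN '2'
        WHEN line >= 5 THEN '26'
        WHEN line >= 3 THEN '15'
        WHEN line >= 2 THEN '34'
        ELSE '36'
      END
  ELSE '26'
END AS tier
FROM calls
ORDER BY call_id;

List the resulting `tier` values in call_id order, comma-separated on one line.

call_id=700: disposition='callback' → inner[line >= 2] → 34
call_id=701: disposition='refused' → outer ELSE → 26
call_id=702: disposition='callback' → inner[line >= 7] → 49
call_id=703: disposition='callback' → inner[line >= 3] → 15
call_id=704: disposition='wrong_num' → inner[wait_s < 562] → 22
call_id=705: disposition='no_answer' → outer ELSE → 26
call_id=706: disposition='wrong_num' → inner[wait_s < 562] → 22
call_id=707: disposition='callback' → inner[line >= 5] → 26
call_id=708: disposition='sale' → outer ELSE → 26
call_id=709: disposition='refused' → outer ELSE → 26

34, 26, 49, 15, 22, 26, 22, 26, 26, 26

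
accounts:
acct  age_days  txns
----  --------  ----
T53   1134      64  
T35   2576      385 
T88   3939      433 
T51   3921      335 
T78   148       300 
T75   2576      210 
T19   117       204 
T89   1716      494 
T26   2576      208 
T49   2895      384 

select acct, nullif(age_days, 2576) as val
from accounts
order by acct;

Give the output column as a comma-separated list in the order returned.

117, NULL, NULL, 2895, 3921, 1134, NULL, 148, 3939, 1716

acct=T19: age_days=117 vs 2576: differ → 117
acct=T26: age_days=2576 vs 2576: equal → NULL
acct=T35: age_days=2576 vs 2576: equal → NULL
acct=T49: age_days=2895 vs 2576: differ → 2895
acct=T51: age_days=3921 vs 2576: differ → 3921
acct=T53: age_days=1134 vs 2576: differ → 1134
acct=T75: age_days=2576 vs 2576: equal → NULL
acct=T78: age_days=148 vs 2576: differ → 148
acct=T88: age_days=3939 vs 2576: differ → 3939
acct=T89: age_days=1716 vs 2576: differ → 1716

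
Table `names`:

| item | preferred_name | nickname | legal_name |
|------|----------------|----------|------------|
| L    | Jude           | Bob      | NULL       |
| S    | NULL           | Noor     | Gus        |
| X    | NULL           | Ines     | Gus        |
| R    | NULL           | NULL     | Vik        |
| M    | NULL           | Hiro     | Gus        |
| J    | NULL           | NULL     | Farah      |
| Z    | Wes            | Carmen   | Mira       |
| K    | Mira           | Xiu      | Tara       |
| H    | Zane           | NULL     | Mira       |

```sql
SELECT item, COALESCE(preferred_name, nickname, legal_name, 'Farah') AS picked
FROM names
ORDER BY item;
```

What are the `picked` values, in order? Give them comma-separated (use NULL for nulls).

item=H: preferred_name=Zane → Zane
item=J: preferred_name=NULL, nickname=NULL, legal_name=Farah → Farah
item=K: preferred_name=Mira → Mira
item=L: preferred_name=Jude → Jude
item=M: preferred_name=NULL, nickname=Hiro → Hiro
item=R: preferred_name=NULL, nickname=NULL, legal_name=Vik → Vik
item=S: preferred_name=NULL, nickname=Noor → Noor
item=X: preferred_name=NULL, nickname=Ines → Ines
item=Z: preferred_name=Wes → Wes

Zane, Farah, Mira, Jude, Hiro, Vik, Noor, Ines, Wes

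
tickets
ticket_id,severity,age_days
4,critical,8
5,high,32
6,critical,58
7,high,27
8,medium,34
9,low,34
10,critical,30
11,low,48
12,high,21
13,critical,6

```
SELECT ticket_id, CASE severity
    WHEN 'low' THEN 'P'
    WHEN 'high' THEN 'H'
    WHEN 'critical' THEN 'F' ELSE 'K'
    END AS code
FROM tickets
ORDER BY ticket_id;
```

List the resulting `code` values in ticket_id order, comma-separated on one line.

F, H, F, H, K, P, F, P, H, F

ticket_id=4: severity='critical' → F
ticket_id=5: severity='high' → H
ticket_id=6: severity='critical' → F
ticket_id=7: severity='high' → H
ticket_id=8: ELSE → K
ticket_id=9: severity='low' → P
ticket_id=10: severity='critical' → F
ticket_id=11: severity='low' → P
ticket_id=12: severity='high' → H
ticket_id=13: severity='critical' → F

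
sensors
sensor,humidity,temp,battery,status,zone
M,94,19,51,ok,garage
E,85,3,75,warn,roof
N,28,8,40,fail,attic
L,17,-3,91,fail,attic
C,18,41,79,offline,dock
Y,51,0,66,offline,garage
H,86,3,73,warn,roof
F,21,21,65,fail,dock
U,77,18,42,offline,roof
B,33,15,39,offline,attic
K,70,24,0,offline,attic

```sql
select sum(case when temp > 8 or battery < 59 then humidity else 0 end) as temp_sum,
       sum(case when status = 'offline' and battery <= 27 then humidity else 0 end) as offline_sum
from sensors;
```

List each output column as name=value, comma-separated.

temp_sum=341, offline_sum=70

[temp_sum: temp > 8 or battery < 59]
sensor=M: ✓ → 94
sensor=E: ✗
sensor=N: ✓ → 28
sensor=L: ✗
sensor=C: ✓ → 18
sensor=Y: ✗
sensor=H: ✗
sensor=F: ✓ → 21
sensor=U: ✓ → 77
sensor=B: ✓ → 33
sensor=K: ✓ → 70
temp_sum = 94 + 28 + 18 + 21 + 77 + 33 + 70 = 341
—
[offline_sum: status = 'offline' and battery <= 27]
sensor=M: ✗
sensor=E: ✗
sensor=N: ✗
sensor=L: ✗
sensor=C: ✗
sensor=Y: ✗
sensor=H: ✗
sensor=F: ✗
sensor=U: ✗
sensor=B: ✗
sensor=K: ✓ → 70
offline_sum = 70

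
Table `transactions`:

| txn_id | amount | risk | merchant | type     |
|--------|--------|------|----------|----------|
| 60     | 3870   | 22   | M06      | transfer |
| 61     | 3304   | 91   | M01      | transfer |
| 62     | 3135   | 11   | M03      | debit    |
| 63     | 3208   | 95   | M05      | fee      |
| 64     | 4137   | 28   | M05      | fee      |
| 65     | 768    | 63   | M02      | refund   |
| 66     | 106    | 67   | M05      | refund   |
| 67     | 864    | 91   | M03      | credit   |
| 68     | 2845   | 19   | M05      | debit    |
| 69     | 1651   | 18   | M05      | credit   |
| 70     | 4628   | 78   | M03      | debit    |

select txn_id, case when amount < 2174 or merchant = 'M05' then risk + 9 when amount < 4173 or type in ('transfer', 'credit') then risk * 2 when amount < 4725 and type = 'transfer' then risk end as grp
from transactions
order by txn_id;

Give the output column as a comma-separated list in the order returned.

txn_id=60: amount < 4173 or type in ('transfer', 'credit') → 44
txn_id=61: amount < 4173 or type in ('transfer', 'credit') → 182
txn_id=62: amount < 4173 or type in ('transfer', 'credit') → 22
txn_id=63: amount < 2174 or merchant = 'M05' → 104
txn_id=64: amount < 2174 or merchant = 'M05' → 37
txn_id=65: amount < 2174 or merchant = 'M05' → 72
txn_id=66: amount < 2174 or merchant = 'M05' → 76
txn_id=67: amount < 2174 or merchant = 'M05' → 100
txn_id=68: amount < 2174 or merchant = 'M05' → 28
txn_id=69: amount < 2174 or merchant = 'M05' → 27
txn_id=70: (no match → NULL) → NULL

44, 182, 22, 104, 37, 72, 76, 100, 28, 27, NULL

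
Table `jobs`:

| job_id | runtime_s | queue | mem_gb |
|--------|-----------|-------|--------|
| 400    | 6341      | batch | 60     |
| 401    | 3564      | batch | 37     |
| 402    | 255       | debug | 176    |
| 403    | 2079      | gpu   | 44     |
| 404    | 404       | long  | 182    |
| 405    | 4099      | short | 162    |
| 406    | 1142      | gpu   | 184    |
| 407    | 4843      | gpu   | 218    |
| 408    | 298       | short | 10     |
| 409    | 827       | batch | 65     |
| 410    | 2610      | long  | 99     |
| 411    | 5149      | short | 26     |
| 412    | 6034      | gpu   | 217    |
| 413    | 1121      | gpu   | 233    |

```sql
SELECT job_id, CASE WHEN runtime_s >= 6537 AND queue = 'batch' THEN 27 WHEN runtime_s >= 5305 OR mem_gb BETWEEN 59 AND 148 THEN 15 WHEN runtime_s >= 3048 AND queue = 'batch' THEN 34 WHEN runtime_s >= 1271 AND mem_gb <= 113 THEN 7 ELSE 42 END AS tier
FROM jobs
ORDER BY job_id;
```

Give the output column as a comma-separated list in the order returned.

15, 34, 42, 7, 42, 42, 42, 42, 42, 15, 15, 7, 15, 42

job_id=400: runtime_s >= 5305 OR mem_gb BETWEEN 59 AND 148 → 15
job_id=401: runtime_s >= 3048 AND queue = 'batch' → 34
job_id=402: ELSE → 42
job_id=403: runtime_s >= 1271 AND mem_gb <= 113 → 7
job_id=404: ELSE → 42
job_id=405: ELSE → 42
job_id=406: ELSE → 42
job_id=407: ELSE → 42
job_id=408: ELSE → 42
job_id=409: runtime_s >= 5305 OR mem_gb BETWEEN 59 AND 148 → 15
job_id=410: runtime_s >= 5305 OR mem_gb BETWEEN 59 AND 148 → 15
job_id=411: runtime_s >= 1271 AND mem_gb <= 113 → 7
job_id=412: runtime_s >= 5305 OR mem_gb BETWEEN 59 AND 148 → 15
job_id=413: ELSE → 42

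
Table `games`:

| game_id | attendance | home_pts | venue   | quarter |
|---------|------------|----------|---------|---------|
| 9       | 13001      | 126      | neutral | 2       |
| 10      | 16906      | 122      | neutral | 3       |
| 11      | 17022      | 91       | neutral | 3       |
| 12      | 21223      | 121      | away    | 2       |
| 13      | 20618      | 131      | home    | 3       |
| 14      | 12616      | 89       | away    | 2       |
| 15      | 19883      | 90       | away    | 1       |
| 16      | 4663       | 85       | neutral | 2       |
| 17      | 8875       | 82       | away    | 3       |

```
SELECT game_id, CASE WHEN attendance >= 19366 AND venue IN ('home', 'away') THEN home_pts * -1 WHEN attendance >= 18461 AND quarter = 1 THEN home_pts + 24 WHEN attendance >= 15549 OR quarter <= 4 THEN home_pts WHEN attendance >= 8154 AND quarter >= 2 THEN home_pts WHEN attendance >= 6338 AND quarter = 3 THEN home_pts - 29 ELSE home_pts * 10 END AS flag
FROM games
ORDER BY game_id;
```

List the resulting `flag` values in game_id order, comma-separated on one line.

game_id=9: attendance >= 15549 OR quarter <= 4 → 126
game_id=10: attendance >= 15549 OR quarter <= 4 → 122
game_id=11: attendance >= 15549 OR quarter <= 4 → 91
game_id=12: attendance >= 19366 AND venue IN ('home', 'away') → -121
game_id=13: attendance >= 19366 AND venue IN ('home', 'away') → -131
game_id=14: attendance >= 15549 OR quarter <= 4 → 89
game_id=15: attendance >= 19366 AND venue IN ('home', 'away') → -90
game_id=16: attendance >= 15549 OR quarter <= 4 → 85
game_id=17: attendance >= 15549 OR quarter <= 4 → 82

126, 122, 91, -121, -131, 89, -90, 85, 82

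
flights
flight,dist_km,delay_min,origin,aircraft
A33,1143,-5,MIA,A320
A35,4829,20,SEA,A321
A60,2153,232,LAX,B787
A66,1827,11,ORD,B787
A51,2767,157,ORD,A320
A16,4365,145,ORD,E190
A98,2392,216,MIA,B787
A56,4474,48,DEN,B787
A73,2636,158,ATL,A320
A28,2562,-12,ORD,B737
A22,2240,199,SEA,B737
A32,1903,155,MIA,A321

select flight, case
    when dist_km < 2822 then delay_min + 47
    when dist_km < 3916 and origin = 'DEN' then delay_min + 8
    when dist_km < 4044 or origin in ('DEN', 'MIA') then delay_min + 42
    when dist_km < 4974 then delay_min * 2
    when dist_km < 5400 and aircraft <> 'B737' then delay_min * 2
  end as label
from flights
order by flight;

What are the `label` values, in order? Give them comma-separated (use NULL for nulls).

290, 246, 35, 202, 42, 40, 204, 90, 279, 58, 205, 263

flight=A16: dist_km < 4974 → 290
flight=A22: dist_km < 2822 → 246
flight=A28: dist_km < 2822 → 35
flight=A32: dist_km < 2822 → 202
flight=A33: dist_km < 2822 → 42
flight=A35: dist_km < 4974 → 40
flight=A51: dist_km < 2822 → 204
flight=A56: dist_km < 4044 or origin in ('DEN', 'MIA') → 90
flight=A60: dist_km < 2822 → 279
flight=A66: dist_km < 2822 → 58
flight=A73: dist_km < 2822 → 205
flight=A98: dist_km < 2822 → 263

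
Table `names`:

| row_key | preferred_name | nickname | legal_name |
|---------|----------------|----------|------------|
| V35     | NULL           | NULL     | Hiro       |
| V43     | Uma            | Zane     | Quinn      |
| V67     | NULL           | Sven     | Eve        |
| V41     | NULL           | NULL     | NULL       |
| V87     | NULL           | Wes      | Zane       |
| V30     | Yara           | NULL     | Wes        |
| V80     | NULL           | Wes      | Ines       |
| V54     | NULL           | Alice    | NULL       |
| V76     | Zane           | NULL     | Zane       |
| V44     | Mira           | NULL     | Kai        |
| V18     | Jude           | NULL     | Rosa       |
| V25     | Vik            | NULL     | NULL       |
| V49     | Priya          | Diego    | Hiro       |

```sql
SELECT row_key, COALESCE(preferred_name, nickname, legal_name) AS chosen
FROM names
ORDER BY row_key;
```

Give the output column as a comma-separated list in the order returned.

Jude, Vik, Yara, Hiro, NULL, Uma, Mira, Priya, Alice, Sven, Zane, Wes, Wes

row_key=V18: preferred_name=Jude → Jude
row_key=V25: preferred_name=Vik → Vik
row_key=V30: preferred_name=Yara → Yara
row_key=V35: preferred_name=NULL, nickname=NULL, legal_name=Hiro → Hiro
row_key=V41: preferred_name=NULL, nickname=NULL, legal_name=NULL (all NULL) → NULL
row_key=V43: preferred_name=Uma → Uma
row_key=V44: preferred_name=Mira → Mira
row_key=V49: preferred_name=Priya → Priya
row_key=V54: preferred_name=NULL, nickname=Alice → Alice
row_key=V67: preferred_name=NULL, nickname=Sven → Sven
row_key=V76: preferred_name=Zane → Zane
row_key=V80: preferred_name=NULL, nickname=Wes → Wes
row_key=V87: preferred_name=NULL, nickname=Wes → Wes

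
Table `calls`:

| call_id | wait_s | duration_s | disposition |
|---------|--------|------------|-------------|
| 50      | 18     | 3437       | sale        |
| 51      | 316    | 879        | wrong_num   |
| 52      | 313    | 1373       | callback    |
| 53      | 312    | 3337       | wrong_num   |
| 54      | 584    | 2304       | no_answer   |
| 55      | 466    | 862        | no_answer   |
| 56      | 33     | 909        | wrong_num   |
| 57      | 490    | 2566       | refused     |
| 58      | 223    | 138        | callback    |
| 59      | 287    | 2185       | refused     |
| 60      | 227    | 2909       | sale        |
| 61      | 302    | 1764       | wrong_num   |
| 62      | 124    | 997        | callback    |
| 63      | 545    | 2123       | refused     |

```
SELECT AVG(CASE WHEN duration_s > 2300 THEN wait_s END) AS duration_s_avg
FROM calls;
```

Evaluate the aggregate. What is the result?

call_id=50: ✓ → 18
call_id=51: ✗
call_id=52: ✗
call_id=53: ✓ → 312
call_id=54: ✓ → 584
call_id=55: ✗
call_id=56: ✗
call_id=57: ✓ → 490
call_id=58: ✗
call_id=59: ✗
call_id=60: ✓ → 227
call_id=61: ✗
call_id=62: ✗
call_id=63: ✗
duration_s_avg = (18 + 312 + 584 + 490 + 227) / 5 = 326.2

326.2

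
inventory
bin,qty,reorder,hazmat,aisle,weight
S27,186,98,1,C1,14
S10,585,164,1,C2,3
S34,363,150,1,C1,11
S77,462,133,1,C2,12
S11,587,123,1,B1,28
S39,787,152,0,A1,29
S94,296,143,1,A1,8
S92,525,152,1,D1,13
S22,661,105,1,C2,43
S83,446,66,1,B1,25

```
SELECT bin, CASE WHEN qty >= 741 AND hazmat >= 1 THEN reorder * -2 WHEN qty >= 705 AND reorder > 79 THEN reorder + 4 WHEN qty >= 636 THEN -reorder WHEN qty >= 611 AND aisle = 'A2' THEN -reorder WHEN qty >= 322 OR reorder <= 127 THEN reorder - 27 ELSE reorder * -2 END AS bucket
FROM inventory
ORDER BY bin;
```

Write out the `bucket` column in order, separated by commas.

137, 96, -105, 71, 123, 156, 106, 39, 125, -286

bin=S10: qty >= 322 OR reorder <= 127 → 137
bin=S11: qty >= 322 OR reorder <= 127 → 96
bin=S22: qty >= 636 → -105
bin=S27: qty >= 322 OR reorder <= 127 → 71
bin=S34: qty >= 322 OR reorder <= 127 → 123
bin=S39: qty >= 705 AND reorder > 79 → 156
bin=S77: qty >= 322 OR reorder <= 127 → 106
bin=S83: qty >= 322 OR reorder <= 127 → 39
bin=S92: qty >= 322 OR reorder <= 127 → 125
bin=S94: ELSE → -286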